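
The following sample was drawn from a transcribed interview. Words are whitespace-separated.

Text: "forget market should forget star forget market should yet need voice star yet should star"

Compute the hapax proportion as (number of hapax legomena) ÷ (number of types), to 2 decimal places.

Frequencies: forget:3, should:3, star:3, market:2, yet:2, need:1, voice:1
Hapax count = 2; type count = 7.
Ratio = 2 / 7 = 0.29

0.29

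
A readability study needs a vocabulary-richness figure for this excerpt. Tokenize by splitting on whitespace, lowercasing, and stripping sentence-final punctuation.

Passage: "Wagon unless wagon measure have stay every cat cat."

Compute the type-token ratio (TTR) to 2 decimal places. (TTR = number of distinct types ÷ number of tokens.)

0.78

N = 9 tokens, V = 7 types.
TTR = V / N = 7 / 9 = 0.78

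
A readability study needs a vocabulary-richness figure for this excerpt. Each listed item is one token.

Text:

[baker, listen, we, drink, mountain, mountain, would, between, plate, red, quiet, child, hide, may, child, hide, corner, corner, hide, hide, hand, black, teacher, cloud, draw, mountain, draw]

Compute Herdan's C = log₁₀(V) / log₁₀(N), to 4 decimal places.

0.8934

N = 27, V = 19.
log₁₀(V) = 1.278754, log₁₀(N) = 1.431364
C = 1.278754 / 1.431364 = 0.8934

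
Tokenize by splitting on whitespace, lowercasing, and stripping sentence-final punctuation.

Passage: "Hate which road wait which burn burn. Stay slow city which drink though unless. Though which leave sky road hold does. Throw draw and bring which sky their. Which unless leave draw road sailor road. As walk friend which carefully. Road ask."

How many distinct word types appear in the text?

26

Distinct types: {and, as, ask, bring, burn, carefully, city, does, draw, drink, friend, hate, hold, leave, road, sailor, sky, slow, stay, their, though, throw, unless, wait, walk, which}
V = 26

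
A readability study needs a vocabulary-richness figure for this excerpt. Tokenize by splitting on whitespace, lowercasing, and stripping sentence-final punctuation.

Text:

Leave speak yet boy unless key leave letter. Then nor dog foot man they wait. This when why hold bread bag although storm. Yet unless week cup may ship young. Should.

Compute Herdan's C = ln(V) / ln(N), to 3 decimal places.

N = 31, V = 28.
ln(V) = 3.332205, ln(N) = 3.433987
C = 3.332205 / 3.433987 = 0.970

0.970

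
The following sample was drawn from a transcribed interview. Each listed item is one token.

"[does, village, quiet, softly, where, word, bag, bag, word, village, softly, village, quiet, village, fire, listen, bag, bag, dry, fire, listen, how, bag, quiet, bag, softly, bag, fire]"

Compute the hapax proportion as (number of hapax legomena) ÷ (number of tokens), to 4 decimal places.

Frequencies: bag:7, village:4, quiet:3, softly:3, fire:3, word:2, listen:2, does:1, where:1, dry:1, how:1
Hapax count = 4; token count = 28.
Ratio = 4 / 28 = 0.1429

0.1429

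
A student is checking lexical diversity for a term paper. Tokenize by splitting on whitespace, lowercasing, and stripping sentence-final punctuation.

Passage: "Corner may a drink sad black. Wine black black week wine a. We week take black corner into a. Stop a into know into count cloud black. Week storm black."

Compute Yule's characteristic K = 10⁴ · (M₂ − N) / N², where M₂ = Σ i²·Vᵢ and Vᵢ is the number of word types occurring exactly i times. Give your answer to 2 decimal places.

Frequencies: black:6, a:4, week:3, into:3, corner:2, wine:2, may:1, drink:1, sad:1, we:1, take:1, stop:1, know:1, count:1, cloud:1, storm:1
N = 30. Frequency spectrum: V_1=10, V_2=2, V_3=2, V_4=1, V_6=1
M₂ = 1²·10 + 2²·2 + 3²·2 + 4²·1 + 6²·1 = 88
K = 10000 × (88 − 30) / 30² = 644.44

644.44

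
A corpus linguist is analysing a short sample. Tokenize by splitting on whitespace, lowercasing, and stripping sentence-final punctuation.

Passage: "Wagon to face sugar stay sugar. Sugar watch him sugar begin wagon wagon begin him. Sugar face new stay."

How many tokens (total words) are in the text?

Tokens: wagon, to, face, sugar, stay, sugar, sugar, watch, him, sugar, begin, wagon, wagon, begin, him, sugar, face, new, stay
N = 19

19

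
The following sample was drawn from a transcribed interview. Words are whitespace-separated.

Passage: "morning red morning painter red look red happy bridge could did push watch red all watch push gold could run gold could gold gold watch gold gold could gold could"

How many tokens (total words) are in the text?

Tokens: morning, red, morning, painter, red, look, red, happy, bridge, could, did, push, watch, red, all, watch, push, gold, could, run, gold, could, gold, gold, watch, gold, gold, could, gold, could
N = 30

30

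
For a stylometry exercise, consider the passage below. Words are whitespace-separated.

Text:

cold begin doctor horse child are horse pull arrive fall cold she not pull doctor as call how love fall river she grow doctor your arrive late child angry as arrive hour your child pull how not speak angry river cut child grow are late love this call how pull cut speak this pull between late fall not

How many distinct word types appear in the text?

25

Distinct types: {angry, are, arrive, as, begin, between, call, child, cold, cut, doctor, fall, grow, horse, hour, how, late, love, not, pull, river, she, speak, this, your}
V = 25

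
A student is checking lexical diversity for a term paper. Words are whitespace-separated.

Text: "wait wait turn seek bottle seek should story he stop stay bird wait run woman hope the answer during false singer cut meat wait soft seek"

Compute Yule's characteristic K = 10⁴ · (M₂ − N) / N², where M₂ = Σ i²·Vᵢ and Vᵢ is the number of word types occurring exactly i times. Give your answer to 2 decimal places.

266.27

Frequencies: wait:4, seek:3, turn:1, bottle:1, should:1, story:1, he:1, stop:1, stay:1, bird:1, run:1, woman:1, hope:1, the:1, answer:1, during:1, false:1, singer:1, cut:1, meat:1, … (1 more, each freq 1)
N = 26. Frequency spectrum: V_1=19, V_3=1, V_4=1
M₂ = 1²·19 + 3²·1 + 4²·1 = 44
K = 10000 × (44 − 26) / 26² = 266.27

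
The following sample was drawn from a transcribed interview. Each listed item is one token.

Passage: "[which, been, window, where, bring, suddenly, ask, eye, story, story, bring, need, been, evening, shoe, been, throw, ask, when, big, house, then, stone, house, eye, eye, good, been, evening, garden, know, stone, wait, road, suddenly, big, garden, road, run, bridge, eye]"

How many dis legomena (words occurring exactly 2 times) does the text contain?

Frequencies: been:4, eye:4, bring:2, suddenly:2, ask:2, story:2, evening:2, big:2, house:2, stone:2, garden:2, road:2, which:1, window:1, where:1, need:1, shoe:1, throw:1, when:1, then:1, … (5 more, each freq 1)
Words with frequency 2: ask, big, bring, evening, garden, house, road, stone, story, suddenly

10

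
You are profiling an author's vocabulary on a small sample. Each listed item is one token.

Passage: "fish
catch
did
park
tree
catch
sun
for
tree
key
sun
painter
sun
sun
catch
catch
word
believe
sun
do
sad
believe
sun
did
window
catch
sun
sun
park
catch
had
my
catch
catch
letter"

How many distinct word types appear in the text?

Distinct types: {believe, catch, did, do, fish, for, had, key, letter, my, painter, park, sad, sun, tree, window, word}
V = 17

17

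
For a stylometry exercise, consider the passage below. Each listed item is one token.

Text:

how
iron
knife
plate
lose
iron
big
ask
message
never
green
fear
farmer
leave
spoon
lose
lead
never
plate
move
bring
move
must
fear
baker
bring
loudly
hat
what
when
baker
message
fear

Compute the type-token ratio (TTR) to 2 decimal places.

N = 33 tokens, V = 23 types.
TTR = V / N = 23 / 33 = 0.70

0.70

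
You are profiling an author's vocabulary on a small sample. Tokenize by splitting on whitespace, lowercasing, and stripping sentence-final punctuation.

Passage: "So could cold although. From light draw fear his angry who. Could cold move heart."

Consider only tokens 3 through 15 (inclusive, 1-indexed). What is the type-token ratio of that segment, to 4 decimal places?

Segment tokens 3–15: cold, although, from, light, draw, fear, his, angry, who, could, cold, move, heart
Segment N = 13, segment V = 12.
TTR = 12 / 13 = 0.9231

0.9231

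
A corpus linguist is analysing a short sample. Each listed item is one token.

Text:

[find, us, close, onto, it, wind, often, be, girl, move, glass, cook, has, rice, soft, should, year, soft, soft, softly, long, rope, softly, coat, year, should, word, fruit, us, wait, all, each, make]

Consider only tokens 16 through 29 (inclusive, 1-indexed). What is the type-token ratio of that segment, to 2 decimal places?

Segment tokens 16–29: should, year, soft, soft, softly, long, rope, softly, coat, year, should, word, fruit, us
Segment N = 14, segment V = 10.
TTR = 10 / 14 = 0.71

0.71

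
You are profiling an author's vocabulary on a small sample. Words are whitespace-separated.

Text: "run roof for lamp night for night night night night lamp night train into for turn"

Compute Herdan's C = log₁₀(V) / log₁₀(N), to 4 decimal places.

N = 16, V = 8.
log₁₀(V) = 0.903090, log₁₀(N) = 1.204120
C = 0.903090 / 1.204120 = 0.7500

0.7500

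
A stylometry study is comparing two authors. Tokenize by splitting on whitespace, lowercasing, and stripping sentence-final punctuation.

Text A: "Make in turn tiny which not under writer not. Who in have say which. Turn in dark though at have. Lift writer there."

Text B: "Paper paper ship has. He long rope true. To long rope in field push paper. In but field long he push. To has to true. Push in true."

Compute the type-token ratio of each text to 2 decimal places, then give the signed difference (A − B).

0.27

TTR(A) = 16/23 = 0.70
TTR(B) = 12/28 = 0.43
Difference = 0.70 − 0.43 = 0.27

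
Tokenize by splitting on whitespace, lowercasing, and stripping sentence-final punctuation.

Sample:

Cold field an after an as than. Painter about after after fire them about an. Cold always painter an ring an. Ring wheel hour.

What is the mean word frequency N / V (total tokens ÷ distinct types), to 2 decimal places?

1.71

N = 24 tokens, V = 14 types.
Mean frequency = N / V = 24 / 14 = 1.71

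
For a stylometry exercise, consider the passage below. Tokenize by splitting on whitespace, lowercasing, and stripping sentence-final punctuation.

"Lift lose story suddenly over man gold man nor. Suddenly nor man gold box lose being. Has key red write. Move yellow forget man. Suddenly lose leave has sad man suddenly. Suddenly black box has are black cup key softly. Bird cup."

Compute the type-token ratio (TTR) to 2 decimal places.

N = 42 tokens, V = 24 types.
TTR = V / N = 24 / 42 = 0.57

0.57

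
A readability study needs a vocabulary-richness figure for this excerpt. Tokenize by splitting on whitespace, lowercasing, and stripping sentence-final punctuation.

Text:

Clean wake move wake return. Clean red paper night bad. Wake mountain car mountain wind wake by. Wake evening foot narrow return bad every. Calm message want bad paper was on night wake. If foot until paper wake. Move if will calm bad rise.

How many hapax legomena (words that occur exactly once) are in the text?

14

Frequencies: wake:7, bad:4, paper:3, clean:2, move:2, return:2, night:2, mountain:2, foot:2, calm:2, if:2, red:1, car:1, wind:1, by:1, evening:1, narrow:1, every:1, message:1, want:1, … (5 more, each freq 1)
Hapax (freq=1): by, car, evening, every, message, narrow, on, red, rise, until, want, was, will, wind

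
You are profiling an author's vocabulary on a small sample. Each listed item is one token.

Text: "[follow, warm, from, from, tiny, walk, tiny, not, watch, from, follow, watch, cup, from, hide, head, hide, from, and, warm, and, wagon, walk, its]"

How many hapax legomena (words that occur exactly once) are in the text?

Frequencies: from:5, follow:2, warm:2, tiny:2, walk:2, watch:2, hide:2, and:2, not:1, cup:1, head:1, wagon:1, its:1
Hapax (freq=1): cup, head, its, not, wagon

5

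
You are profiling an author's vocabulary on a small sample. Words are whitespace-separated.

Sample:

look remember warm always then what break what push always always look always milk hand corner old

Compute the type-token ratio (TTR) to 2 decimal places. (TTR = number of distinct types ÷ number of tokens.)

0.71

N = 17 tokens, V = 12 types.
TTR = V / N = 12 / 17 = 0.71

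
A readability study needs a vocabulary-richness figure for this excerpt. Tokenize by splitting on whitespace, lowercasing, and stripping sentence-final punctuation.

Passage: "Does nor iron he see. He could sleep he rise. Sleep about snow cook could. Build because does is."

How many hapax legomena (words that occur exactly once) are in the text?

Frequencies: he:3, does:2, could:2, sleep:2, nor:1, iron:1, see:1, rise:1, about:1, snow:1, cook:1, build:1, because:1, is:1
Hapax (freq=1): about, because, build, cook, iron, is, nor, rise, see, snow

10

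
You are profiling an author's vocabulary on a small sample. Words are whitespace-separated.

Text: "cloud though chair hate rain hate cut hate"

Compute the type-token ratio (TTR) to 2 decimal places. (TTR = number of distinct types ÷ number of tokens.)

N = 8 tokens, V = 6 types.
TTR = V / N = 6 / 8 = 0.75

0.75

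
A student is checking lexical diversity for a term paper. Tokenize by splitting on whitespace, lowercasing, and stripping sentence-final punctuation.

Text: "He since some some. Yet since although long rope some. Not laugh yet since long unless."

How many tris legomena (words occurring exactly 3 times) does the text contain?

2

Frequencies: since:3, some:3, yet:2, long:2, he:1, although:1, rope:1, not:1, laugh:1, unless:1
Words with frequency 3: since, some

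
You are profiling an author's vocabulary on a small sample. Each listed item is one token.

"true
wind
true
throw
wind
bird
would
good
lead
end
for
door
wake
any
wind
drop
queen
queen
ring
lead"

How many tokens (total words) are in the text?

Tokens: true, wind, true, throw, wind, bird, would, good, lead, end, for, door, wake, any, wind, drop, queen, queen, ring, lead
N = 20

20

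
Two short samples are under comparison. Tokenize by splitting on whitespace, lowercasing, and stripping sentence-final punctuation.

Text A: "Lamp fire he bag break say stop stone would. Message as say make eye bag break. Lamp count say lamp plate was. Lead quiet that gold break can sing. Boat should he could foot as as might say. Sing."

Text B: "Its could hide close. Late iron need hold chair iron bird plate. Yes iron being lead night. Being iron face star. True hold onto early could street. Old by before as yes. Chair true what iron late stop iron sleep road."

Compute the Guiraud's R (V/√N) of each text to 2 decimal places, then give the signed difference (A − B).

A: V=27, N=39, R=4.32
B: V=29, N=41, R=4.53
Difference = 4.32 − 4.53 = -0.21

-0.21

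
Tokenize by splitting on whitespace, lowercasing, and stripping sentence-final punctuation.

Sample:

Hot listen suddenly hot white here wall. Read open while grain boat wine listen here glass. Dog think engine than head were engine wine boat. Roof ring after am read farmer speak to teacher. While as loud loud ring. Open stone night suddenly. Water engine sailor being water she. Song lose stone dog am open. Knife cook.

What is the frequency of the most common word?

Frequencies: open:3, engine:3, hot:2, listen:2, suddenly:2, here:2, read:2, while:2, boat:2, wine:2, dog:2, ring:2, am:2, loud:2, stone:2, water:2, white:1, wall:1, grain:1, glass:1, … (19 more, each freq 1)
Most common: 'open' with frequency 3.

3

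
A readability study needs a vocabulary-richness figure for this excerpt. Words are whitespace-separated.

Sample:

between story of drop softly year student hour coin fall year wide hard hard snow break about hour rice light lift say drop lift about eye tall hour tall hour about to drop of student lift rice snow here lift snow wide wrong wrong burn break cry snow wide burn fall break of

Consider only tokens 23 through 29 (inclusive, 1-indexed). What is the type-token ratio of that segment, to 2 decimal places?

Segment tokens 23–29: drop, lift, about, eye, tall, hour, tall
Segment N = 7, segment V = 6.
TTR = 6 / 7 = 0.86

0.86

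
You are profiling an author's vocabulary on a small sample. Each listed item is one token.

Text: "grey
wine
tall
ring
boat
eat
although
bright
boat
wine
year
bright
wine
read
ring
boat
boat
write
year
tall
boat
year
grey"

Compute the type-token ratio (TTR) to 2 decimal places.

N = 23 tokens, V = 11 types.
TTR = V / N = 11 / 23 = 0.48

0.48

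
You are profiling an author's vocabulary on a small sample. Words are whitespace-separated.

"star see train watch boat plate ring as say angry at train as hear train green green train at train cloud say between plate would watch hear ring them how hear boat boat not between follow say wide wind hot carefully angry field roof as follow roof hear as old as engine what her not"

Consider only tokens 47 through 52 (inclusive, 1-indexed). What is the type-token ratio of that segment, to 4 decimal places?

Segment tokens 47–52: roof, hear, as, old, as, engine
Segment N = 6, segment V = 5.
TTR = 5 / 6 = 0.8333

0.8333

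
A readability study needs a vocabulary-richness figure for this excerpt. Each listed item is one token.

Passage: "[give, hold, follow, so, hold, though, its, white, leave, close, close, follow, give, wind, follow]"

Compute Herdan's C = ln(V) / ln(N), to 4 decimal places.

N = 15, V = 10.
ln(V) = 2.302585, ln(N) = 2.708050
C = 2.302585 / 2.708050 = 0.8503

0.8503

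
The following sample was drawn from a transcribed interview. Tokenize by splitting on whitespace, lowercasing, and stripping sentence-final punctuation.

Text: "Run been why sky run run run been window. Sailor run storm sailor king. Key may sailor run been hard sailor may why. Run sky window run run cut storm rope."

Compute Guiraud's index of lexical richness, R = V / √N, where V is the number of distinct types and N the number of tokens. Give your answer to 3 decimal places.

N = 31, V = 13.
√N = 5.567764
R = 13 / 5.567764 = 2.335

2.335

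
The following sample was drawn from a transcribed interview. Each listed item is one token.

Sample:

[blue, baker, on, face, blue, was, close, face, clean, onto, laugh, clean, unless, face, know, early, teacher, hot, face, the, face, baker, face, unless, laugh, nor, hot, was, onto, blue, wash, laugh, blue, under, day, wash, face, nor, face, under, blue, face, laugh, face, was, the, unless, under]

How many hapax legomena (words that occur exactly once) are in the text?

6

Frequencies: face:10, blue:5, laugh:4, was:3, unless:3, under:3, baker:2, clean:2, onto:2, hot:2, the:2, nor:2, wash:2, on:1, close:1, know:1, early:1, teacher:1, day:1
Hapax (freq=1): close, day, early, know, on, teacher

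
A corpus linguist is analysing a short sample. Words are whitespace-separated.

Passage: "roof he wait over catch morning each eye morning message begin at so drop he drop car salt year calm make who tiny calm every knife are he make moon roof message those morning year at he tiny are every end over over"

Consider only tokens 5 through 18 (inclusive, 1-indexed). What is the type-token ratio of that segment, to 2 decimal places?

0.86

Segment tokens 5–18: catch, morning, each, eye, morning, message, begin, at, so, drop, he, drop, car, salt
Segment N = 14, segment V = 12.
TTR = 12 / 14 = 0.86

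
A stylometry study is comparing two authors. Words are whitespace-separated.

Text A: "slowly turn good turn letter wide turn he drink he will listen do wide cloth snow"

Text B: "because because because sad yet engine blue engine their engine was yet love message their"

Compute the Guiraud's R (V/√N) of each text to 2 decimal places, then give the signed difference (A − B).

0.68

A: V=12, N=16, R=3.00
B: V=9, N=15, R=2.32
Difference = 3.00 − 2.32 = 0.68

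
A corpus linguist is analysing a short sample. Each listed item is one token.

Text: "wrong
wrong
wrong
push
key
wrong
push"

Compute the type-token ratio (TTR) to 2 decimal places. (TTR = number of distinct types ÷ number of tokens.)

0.43

N = 7 tokens, V = 3 types.
TTR = V / N = 3 / 7 = 0.43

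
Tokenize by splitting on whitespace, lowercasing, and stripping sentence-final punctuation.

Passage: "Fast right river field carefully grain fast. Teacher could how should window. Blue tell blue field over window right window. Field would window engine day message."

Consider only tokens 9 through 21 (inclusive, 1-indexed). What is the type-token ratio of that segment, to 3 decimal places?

0.692

Segment tokens 9–21: could, how, should, window, blue, tell, blue, field, over, window, right, window, field
Segment N = 13, segment V = 9.
TTR = 9 / 13 = 0.692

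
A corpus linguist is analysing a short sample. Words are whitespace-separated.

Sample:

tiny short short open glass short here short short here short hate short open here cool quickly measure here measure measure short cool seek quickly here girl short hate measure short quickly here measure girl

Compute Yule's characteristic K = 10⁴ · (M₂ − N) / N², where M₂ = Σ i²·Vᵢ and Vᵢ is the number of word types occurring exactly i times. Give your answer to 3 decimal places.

1257.143

Frequencies: short:10, here:6, measure:5, quickly:3, open:2, hate:2, cool:2, girl:2, tiny:1, glass:1, seek:1
N = 35. Frequency spectrum: V_1=3, V_2=4, V_3=1, V_5=1, V_6=1, V_10=1
M₂ = 1²·3 + 2²·4 + 3²·1 + 5²·1 + 6²·1 + 10²·1 = 189
K = 10000 × (189 − 35) / 35² = 1257.143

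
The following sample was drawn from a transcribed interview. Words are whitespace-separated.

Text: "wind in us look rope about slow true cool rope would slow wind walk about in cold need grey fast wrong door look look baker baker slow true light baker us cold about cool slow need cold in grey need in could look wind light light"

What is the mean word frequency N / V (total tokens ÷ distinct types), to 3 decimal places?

2.300

N = 46 tokens, V = 20 types.
Mean frequency = N / V = 46 / 20 = 2.300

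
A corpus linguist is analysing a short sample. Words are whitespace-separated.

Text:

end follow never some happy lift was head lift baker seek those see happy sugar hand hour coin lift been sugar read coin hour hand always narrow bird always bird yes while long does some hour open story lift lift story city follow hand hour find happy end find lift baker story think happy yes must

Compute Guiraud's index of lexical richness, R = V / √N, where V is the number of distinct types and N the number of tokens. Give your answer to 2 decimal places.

N = 56, V = 31.
√N = 7.483315
R = 31 / 7.483315 = 4.14

4.14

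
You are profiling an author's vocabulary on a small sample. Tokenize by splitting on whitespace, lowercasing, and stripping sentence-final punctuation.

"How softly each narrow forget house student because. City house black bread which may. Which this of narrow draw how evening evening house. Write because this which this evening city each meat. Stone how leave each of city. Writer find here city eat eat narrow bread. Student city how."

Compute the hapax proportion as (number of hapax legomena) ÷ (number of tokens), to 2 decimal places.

Frequencies: city:5, how:4, each:3, narrow:3, house:3, which:3, this:3, evening:3, student:2, because:2, bread:2, of:2, eat:2, softly:1, forget:1, black:1, may:1, draw:1, write:1, meat:1, … (5 more, each freq 1)
Hapax count = 12; token count = 49.
Ratio = 12 / 49 = 0.24

0.24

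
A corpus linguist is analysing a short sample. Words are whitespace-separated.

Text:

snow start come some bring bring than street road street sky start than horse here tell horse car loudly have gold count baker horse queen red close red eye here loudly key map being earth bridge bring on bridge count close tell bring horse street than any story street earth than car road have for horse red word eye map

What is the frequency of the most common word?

Frequencies: horse:5, bring:4, than:4, street:4, red:3, start:2, road:2, here:2, tell:2, car:2, loudly:2, have:2, count:2, close:2, eye:2, map:2, earth:2, bridge:2, snow:1, come:1, … (12 more, each freq 1)
Most common: 'horse' with frequency 5.

5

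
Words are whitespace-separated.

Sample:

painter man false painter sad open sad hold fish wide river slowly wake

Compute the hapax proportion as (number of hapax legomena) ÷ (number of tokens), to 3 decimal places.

0.692

Frequencies: painter:2, sad:2, man:1, false:1, open:1, hold:1, fish:1, wide:1, river:1, slowly:1, wake:1
Hapax count = 9; token count = 13.
Ratio = 9 / 13 = 0.692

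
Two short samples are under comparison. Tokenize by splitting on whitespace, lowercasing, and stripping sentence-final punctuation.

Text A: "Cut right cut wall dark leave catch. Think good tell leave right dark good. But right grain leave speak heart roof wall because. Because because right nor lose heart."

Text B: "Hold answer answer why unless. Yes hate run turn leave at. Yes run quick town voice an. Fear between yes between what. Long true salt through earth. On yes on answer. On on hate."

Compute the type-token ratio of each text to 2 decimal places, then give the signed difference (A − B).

-0.09

TTR(A) = 17/29 = 0.59
TTR(B) = 23/34 = 0.68
Difference = 0.59 − 0.68 = -0.09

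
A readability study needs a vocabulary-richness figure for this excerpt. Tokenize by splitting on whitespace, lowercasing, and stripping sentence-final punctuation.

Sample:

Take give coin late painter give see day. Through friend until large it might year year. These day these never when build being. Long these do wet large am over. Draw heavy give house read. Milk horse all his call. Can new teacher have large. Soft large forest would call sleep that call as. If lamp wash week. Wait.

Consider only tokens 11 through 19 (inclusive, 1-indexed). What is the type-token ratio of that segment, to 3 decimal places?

Segment tokens 11–19: until, large, it, might, year, year, these, day, these
Segment N = 9, segment V = 7.
TTR = 7 / 9 = 0.778

0.778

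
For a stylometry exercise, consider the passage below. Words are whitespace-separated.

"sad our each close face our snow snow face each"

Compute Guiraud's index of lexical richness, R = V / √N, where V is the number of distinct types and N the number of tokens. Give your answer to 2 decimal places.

N = 10, V = 6.
√N = 3.162278
R = 6 / 3.162278 = 1.90

1.90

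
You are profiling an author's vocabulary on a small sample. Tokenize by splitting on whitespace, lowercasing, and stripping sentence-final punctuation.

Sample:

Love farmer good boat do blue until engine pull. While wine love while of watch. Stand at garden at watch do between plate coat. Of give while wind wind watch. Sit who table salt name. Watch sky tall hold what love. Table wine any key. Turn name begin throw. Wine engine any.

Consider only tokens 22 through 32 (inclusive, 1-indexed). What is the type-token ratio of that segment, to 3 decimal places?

Segment tokens 22–32: between, plate, coat, of, give, while, wind, wind, watch, sit, who
Segment N = 11, segment V = 10.
TTR = 10 / 11 = 0.909

0.909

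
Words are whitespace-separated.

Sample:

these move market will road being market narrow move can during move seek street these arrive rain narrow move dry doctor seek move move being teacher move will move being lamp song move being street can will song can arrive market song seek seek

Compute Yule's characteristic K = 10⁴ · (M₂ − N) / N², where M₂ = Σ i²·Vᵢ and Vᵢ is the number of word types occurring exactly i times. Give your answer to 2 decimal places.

661.16

Frequencies: move:9, being:4, seek:4, market:3, will:3, can:3, song:3, these:2, narrow:2, street:2, arrive:2, road:1, during:1, rain:1, dry:1, doctor:1, teacher:1, lamp:1
N = 44. Frequency spectrum: V_1=7, V_2=4, V_3=4, V_4=2, V_9=1
M₂ = 1²·7 + 2²·4 + 3²·4 + 4²·2 + 9²·1 = 172
K = 10000 × (172 − 44) / 44² = 661.16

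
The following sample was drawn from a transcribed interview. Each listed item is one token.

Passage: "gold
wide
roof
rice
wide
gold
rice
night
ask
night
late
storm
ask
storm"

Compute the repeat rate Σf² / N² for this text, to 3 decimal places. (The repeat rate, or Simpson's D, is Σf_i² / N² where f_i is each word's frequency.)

Frequencies: gold:2, wide:2, rice:2, night:2, ask:2, storm:2, roof:1, late:1
Σf² = 26; N² = 196
Repeat rate = 26 / 196 = 0.133

0.133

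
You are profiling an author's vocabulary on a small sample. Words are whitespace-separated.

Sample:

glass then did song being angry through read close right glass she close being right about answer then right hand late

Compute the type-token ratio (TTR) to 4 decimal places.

N = 21 tokens, V = 15 types.
TTR = V / N = 15 / 21 = 0.7143

0.7143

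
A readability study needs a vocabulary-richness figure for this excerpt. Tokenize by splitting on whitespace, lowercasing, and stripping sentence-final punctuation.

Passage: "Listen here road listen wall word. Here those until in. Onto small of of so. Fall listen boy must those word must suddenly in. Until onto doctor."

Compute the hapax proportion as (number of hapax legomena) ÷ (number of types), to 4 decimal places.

Frequencies: listen:3, here:2, word:2, those:2, until:2, in:2, onto:2, of:2, must:2, road:1, wall:1, small:1, so:1, fall:1, boy:1, suddenly:1, doctor:1
Hapax count = 8; type count = 17.
Ratio = 8 / 17 = 0.4706

0.4706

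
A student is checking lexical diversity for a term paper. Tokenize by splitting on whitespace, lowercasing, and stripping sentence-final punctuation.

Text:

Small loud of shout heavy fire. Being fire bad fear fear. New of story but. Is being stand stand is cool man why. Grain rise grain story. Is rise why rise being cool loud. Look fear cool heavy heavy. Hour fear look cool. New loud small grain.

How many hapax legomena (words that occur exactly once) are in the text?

Frequencies: fear:4, cool:4, loud:3, heavy:3, being:3, is:3, grain:3, rise:3, small:2, of:2, fire:2, new:2, story:2, stand:2, why:2, look:2, shout:1, bad:1, but:1, man:1, … (1 more, each freq 1)
Hapax (freq=1): bad, but, hour, man, shout

5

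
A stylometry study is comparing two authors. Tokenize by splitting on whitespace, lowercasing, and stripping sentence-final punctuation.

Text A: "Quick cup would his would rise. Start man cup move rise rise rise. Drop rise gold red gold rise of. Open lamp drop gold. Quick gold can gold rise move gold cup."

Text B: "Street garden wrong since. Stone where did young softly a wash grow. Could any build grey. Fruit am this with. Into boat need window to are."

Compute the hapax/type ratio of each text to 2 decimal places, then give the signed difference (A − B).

-0.47

A: hapax=8, V=15, ratio=0.53
B: hapax=26, V=26, ratio=1.00
Difference = 0.53 − 1.00 = -0.47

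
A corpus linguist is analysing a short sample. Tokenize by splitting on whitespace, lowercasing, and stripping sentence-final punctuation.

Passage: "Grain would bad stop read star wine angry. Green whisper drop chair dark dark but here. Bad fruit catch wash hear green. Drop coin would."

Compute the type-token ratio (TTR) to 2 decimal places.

N = 25 tokens, V = 20 types.
TTR = V / N = 20 / 25 = 0.80

0.80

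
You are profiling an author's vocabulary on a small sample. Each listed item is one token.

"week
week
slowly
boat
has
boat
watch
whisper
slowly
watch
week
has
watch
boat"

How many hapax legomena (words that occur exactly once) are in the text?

1

Frequencies: week:3, boat:3, watch:3, slowly:2, has:2, whisper:1
Hapax (freq=1): whisper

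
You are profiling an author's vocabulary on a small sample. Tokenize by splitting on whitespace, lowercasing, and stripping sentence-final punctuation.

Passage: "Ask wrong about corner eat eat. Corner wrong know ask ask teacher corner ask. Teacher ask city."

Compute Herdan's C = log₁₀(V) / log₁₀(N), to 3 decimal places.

N = 17, V = 8.
log₁₀(V) = 0.903090, log₁₀(N) = 1.230449
C = 0.903090 / 1.230449 = 0.734

0.734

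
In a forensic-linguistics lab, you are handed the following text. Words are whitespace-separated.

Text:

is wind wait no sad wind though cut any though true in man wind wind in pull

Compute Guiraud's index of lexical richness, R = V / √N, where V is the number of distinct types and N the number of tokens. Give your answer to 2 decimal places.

2.91

N = 17, V = 12.
√N = 4.123106
R = 12 / 4.123106 = 2.91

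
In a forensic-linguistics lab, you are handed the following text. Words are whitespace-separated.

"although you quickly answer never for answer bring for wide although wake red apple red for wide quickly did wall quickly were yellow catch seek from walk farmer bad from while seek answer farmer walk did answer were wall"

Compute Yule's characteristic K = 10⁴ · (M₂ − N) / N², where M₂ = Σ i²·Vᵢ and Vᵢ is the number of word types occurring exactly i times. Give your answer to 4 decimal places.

289.2834

Frequencies: answer:4, quickly:3, for:3, although:2, wide:2, red:2, did:2, wall:2, were:2, seek:2, from:2, walk:2, farmer:2, you:1, never:1, bring:1, wake:1, apple:1, yellow:1, catch:1, … (2 more, each freq 1)
N = 39. Frequency spectrum: V_1=9, V_2=10, V_3=2, V_4=1
M₂ = 1²·9 + 2²·10 + 3²·2 + 4²·1 = 83
K = 10000 × (83 − 39) / 39² = 289.2834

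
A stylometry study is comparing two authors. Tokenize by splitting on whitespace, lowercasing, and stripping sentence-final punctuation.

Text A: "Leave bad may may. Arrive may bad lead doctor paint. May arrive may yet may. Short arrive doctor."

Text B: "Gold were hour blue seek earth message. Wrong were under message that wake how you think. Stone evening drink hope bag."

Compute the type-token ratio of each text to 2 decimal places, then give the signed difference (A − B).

-0.40

TTR(A) = 9/18 = 0.50
TTR(B) = 19/21 = 0.90
Difference = 0.50 − 0.90 = -0.40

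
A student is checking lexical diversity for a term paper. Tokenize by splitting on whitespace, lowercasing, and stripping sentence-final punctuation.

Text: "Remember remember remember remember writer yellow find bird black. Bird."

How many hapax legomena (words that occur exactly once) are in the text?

Frequencies: remember:4, bird:2, writer:1, yellow:1, find:1, black:1
Hapax (freq=1): black, find, writer, yellow

4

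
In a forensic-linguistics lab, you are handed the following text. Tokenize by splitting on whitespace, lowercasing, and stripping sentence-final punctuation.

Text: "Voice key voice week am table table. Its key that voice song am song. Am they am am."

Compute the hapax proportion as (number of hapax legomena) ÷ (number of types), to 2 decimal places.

0.44

Frequencies: am:5, voice:3, key:2, table:2, song:2, week:1, its:1, that:1, they:1
Hapax count = 4; type count = 9.
Ratio = 4 / 9 = 0.44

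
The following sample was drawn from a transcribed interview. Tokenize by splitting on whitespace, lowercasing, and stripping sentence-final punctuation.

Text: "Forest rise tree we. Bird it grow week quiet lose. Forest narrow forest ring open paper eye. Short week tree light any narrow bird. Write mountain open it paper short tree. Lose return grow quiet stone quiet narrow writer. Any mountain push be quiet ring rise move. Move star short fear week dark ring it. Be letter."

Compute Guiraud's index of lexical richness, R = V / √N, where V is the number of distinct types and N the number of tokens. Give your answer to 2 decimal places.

N = 57, V = 30.
√N = 7.549834
R = 30 / 7.549834 = 3.97

3.97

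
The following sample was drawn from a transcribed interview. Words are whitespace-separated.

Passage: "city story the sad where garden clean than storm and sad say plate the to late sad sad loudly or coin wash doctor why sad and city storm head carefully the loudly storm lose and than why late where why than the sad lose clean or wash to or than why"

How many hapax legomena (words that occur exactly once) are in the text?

8

Frequencies: sad:6, the:4, than:4, why:4, storm:3, and:3, or:3, city:2, where:2, clean:2, to:2, late:2, loudly:2, wash:2, lose:2, story:1, garden:1, say:1, plate:1, coin:1, … (3 more, each freq 1)
Hapax (freq=1): carefully, coin, doctor, garden, head, plate, say, story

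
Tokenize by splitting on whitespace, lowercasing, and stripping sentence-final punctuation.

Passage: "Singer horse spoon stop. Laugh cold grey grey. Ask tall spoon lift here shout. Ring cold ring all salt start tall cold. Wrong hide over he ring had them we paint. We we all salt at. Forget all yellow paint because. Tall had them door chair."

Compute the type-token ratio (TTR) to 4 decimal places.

0.6522

N = 46 tokens, V = 30 types.
TTR = V / N = 30 / 46 = 0.6522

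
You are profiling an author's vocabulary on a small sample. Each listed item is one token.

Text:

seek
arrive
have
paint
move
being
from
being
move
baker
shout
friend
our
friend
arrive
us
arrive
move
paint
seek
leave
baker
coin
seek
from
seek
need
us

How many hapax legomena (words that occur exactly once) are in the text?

Frequencies: seek:4, arrive:3, move:3, paint:2, being:2, from:2, baker:2, friend:2, us:2, have:1, shout:1, our:1, leave:1, coin:1, need:1
Hapax (freq=1): coin, have, leave, need, our, shout

6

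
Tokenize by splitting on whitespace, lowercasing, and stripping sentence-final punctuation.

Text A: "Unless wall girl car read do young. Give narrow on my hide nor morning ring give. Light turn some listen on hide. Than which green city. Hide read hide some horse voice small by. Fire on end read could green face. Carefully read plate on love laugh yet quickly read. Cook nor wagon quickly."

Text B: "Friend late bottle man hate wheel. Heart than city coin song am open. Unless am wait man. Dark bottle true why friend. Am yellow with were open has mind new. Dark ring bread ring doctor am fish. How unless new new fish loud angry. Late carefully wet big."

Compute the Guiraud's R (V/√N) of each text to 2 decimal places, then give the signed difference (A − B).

A: V=39, N=54, R=5.31
B: V=34, N=48, R=4.91
Difference = 5.31 − 4.91 = 0.40

0.40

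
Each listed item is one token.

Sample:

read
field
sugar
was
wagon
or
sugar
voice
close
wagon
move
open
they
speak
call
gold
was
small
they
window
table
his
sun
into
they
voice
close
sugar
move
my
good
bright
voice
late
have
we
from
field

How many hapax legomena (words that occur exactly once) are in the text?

Frequencies: sugar:3, voice:3, they:3, field:2, was:2, wagon:2, close:2, move:2, read:1, or:1, open:1, speak:1, call:1, gold:1, small:1, window:1, table:1, his:1, sun:1, into:1, … (7 more, each freq 1)
Hapax (freq=1): bright, call, from, gold, good, have, his, into, late, my, open, or, read, small, speak, sun, table, we, window

19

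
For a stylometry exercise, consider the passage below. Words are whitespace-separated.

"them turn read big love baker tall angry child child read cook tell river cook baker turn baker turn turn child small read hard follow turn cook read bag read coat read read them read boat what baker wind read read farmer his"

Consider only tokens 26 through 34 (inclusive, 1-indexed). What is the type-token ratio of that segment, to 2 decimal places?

Segment tokens 26–34: turn, cook, read, bag, read, coat, read, read, them
Segment N = 9, segment V = 6.
TTR = 6 / 9 = 0.67

0.67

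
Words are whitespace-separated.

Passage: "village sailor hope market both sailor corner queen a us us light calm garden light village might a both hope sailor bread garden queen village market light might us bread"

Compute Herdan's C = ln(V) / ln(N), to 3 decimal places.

N = 30, V = 14.
ln(V) = 2.639057, ln(N) = 3.401197
C = 2.639057 / 3.401197 = 0.776

0.776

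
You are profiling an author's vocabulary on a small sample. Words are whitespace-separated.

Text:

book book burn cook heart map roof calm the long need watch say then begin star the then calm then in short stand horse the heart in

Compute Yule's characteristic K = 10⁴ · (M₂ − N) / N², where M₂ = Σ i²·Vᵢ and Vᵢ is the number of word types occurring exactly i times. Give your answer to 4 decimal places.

Frequencies: the:3, then:3, book:2, heart:2, calm:2, in:2, burn:1, cook:1, map:1, roof:1, long:1, need:1, watch:1, say:1, begin:1, star:1, short:1, stand:1, horse:1
N = 27. Frequency spectrum: V_1=13, V_2=4, V_3=2
M₂ = 1²·13 + 2²·4 + 3²·2 = 47
K = 10000 × (47 − 27) / 27² = 274.3484

274.3484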